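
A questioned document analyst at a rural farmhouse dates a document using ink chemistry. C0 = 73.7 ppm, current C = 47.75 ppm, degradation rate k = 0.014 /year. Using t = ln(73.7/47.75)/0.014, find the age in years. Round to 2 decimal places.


Document age estimation:
C0/C = 73.7 / 47.75 = 1.543455
ln(C0/C) = 0.434023
t = 0.434023 / 0.014 = 31.00 years

31.00


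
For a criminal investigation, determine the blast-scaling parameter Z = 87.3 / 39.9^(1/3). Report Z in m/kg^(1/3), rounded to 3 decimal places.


Scaled distance calculation:
W^(1/3) = 39.9^(1/3) = 3.4171
Z = R / W^(1/3) = 87.3 / 3.4171
Z = 25.548 m/kg^(1/3)

25.548


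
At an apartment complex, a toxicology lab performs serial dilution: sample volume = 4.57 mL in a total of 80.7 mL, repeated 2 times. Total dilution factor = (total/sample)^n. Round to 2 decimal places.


Dilution factor calculation:
Single dilution = V_total / V_sample = 80.7 / 4.57 ≈ 17.658643
Number of dilutions = 2
Total DF = (80.7 / 4.57)^2 (full precision, rounded at the end) = 311.83

311.83


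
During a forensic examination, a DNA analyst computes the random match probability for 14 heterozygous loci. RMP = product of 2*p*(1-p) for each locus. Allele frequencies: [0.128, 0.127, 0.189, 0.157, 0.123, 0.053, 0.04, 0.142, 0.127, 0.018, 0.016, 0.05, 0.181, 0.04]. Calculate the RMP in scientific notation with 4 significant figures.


Computing RMP for 14 loci:
Locus 1: 2 * 0.128 * 0.872 = 0.223232
Locus 2: 2 * 0.127 * 0.873 = 0.221742
Locus 3: 2 * 0.189 * 0.811 = 0.306558
Locus 4: 2 * 0.157 * 0.843 = 0.264702
Locus 5: 2 * 0.123 * 0.877 = 0.215742
Locus 6: 2 * 0.053 * 0.947 = 0.100382
Locus 7: 2 * 0.04 * 0.96 = 0.0768
Locus 8: 2 * 0.142 * 0.858 = 0.243672
Locus 9: 2 * 0.127 * 0.873 = 0.221742
Locus 10: 2 * 0.018 * 0.982 = 0.035352
Locus 11: 2 * 0.016 * 0.984 = 0.031488
Locus 12: 2 * 0.05 * 0.95 = 0.095
Locus 13: 2 * 0.181 * 0.819 = 0.296478
Locus 14: 2 * 0.04 * 0.96 = 0.0768
RMP = 8.692e-13

8.692e-13


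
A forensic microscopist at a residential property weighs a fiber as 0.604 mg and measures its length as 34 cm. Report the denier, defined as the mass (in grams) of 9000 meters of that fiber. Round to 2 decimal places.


Denier calculation:
Mass in grams = 0.604 mg / 1000 = 0.000604 g
Length in meters = 34 cm / 100 = 0.34 m
Linear density = mass / length = 0.000604 / 0.34 = 0.00177647 g/m
Denier = (g/m) * 9000 = 0.00177647 * 9000 = 15.99

15.99


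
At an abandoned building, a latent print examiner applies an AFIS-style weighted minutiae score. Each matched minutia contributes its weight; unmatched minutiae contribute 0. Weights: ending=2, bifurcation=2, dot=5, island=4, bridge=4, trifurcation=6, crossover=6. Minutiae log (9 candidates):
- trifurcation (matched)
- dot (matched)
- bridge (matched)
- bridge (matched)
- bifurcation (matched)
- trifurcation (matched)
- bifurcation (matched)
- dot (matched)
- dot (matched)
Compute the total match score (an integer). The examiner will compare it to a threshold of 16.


Weighted minutiae match score:
  trifurcation: matched, +6 (running total 6)
  dot: matched, +5 (running total 11)
  bridge: matched, +4 (running total 15)
  bridge: matched, +4 (running total 19)
  bifurcation: matched, +2 (running total 21)
  trifurcation: matched, +6 (running total 27)
  bifurcation: matched, +2 (running total 29)
  dot: matched, +5 (running total 34)
  dot: matched, +5 (running total 39)
Total score = 39
Threshold = 16; verdict = identification

39


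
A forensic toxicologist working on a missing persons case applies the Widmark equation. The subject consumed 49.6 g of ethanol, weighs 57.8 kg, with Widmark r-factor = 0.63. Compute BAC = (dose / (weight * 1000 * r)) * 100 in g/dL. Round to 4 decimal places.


Applying the Widmark formula:
BAC = (dose_g / (body_wt * 1000 * r)) * 100
Denominator = 57.8 * 1000 * 0.63 = 36414
BAC = (49.6 / 36414) * 100
BAC = 0.1362 g/dL

0.1362


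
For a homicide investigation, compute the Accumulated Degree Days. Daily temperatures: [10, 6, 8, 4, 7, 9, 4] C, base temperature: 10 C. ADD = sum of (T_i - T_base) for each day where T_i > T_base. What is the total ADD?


Computing ADD day by day:
Day 1: max(0, 10 - 10) = 0
Day 2: max(0, 6 - 10) = 0
Day 3: max(0, 8 - 10) = 0
Day 4: max(0, 4 - 10) = 0
Day 5: max(0, 7 - 10) = 0
Day 6: max(0, 9 - 10) = 0
Day 7: max(0, 4 - 10) = 0
Total ADD = 0

0


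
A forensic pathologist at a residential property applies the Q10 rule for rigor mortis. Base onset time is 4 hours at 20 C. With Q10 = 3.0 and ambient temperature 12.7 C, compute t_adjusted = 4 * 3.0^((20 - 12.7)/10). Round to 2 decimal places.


Rigor mortis time adjustment:
Exponent = (T_ref - T_actual) / 10 = (20 - 12.7) / 10 = 0.73
Q10 factor = 3.0^0.73 = 2.22997
t_adjusted = 4 * 2.22997 = 8.92 hours

8.92


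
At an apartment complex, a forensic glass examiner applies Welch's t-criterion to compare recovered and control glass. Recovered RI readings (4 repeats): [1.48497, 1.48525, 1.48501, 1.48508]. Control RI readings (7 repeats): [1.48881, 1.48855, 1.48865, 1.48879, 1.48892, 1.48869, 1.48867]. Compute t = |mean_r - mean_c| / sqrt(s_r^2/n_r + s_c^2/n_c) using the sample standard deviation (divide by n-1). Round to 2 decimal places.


Welch's t-criterion for glass RI comparison:
Recovered mean = sum / n_r = 5.94031 / 4 = 1.4850775
Control mean = sum / n_c = 10.42108 / 7 = 1.4887257
Recovered sample variance s_r^2 = 1.52917e-08
Control sample variance s_c^2 = 1.49952e-08
Welch SE (unpooled) = sqrt(s_r^2/n_r + s_c^2/n_c) = sqrt(3.82292e-09 + 2.14218e-09) = sqrt(5.9651e-09) = 7.72341e-05
|mean_r - mean_c| = 0.00364821
t = 0.00364821 / 7.72341e-05 = 47.24

47.24


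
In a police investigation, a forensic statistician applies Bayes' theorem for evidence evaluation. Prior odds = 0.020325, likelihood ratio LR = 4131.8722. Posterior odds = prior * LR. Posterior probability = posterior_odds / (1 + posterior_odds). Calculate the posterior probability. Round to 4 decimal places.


Bayesian evidence evaluation:
Posterior odds = prior_odds * LR = 0.020325 * 4131.8722 = 83.9803
Posterior probability = posterior_odds / (1 + posterior_odds)
= 83.9803 / (1 + 83.9803)
= 83.9803 / 84.9803
= 0.9882

0.9882


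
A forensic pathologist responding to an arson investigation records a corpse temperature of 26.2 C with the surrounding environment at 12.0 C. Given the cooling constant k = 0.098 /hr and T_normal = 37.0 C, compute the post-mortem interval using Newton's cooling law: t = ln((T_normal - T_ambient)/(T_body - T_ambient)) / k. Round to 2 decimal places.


Using Newton's law of cooling:
t = ln((T_normal - T_ambient) / (T_body - T_ambient)) / k
T_normal - T_ambient = 25.0
T_body - T_ambient = 14.2
Ratio = 1.760563
ln(ratio) = 0.565634
t = 0.565634 / 0.098 = 5.77 hours

5.77


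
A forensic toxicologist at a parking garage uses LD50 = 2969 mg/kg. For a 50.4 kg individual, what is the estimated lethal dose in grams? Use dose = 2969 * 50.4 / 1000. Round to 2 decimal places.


Lethal dose calculation:
Lethal dose = LD50 * body_weight / 1000
= 2969 * 50.4 / 1000
= 149637.6 / 1000
= 149.64 g

149.64


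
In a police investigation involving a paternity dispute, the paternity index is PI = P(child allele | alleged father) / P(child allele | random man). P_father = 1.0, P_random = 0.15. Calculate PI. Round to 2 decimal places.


Paternity Index calculation:
PI = P(allele|father) / P(allele|random)
PI = 1.0 / 0.15
PI = 6.67

6.67


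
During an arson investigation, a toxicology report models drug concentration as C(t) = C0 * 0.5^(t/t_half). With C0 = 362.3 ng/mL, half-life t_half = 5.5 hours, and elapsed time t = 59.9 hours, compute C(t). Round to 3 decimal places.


Drug concentration decay:
Number of half-lives = t / t_half = 59.9 / 5.5 = 10.890909
Decay factor = 0.5^10.890909 = 0.00052663
C(t) = 362.3 * 0.00052663 = 0.191 ng/mL

0.191


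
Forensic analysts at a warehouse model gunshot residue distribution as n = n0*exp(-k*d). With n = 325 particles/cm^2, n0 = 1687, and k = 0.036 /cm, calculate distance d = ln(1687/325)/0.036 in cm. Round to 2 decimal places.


GSR distance calculation:
n0/n = 1687 / 325 = 5.190769
ln(n0/n) = 1.646882
d = 1.646882 / 0.036 = 45.75 cm

45.75


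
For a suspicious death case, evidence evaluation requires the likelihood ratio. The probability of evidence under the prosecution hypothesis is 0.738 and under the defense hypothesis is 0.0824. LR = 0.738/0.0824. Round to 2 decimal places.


Likelihood ratio calculation:
LR = P(E|Hp) / P(E|Hd)
LR = 0.738 / 0.0824
LR = 8.96

8.96


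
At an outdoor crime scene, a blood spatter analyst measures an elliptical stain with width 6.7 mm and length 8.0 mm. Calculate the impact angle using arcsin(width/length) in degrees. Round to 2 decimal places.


Blood spatter impact angle calculation:
width / length = 6.7 / 8.0 = 0.8375
angle = arcsin(0.8375)
angle = 56.88 degrees

56.88


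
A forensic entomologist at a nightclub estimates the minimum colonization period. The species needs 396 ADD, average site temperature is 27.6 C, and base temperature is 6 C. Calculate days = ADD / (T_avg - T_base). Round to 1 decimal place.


Insect development time:
Effective temperature = avg_temp - T_base = 27.6 - 6 = 21.6 C
Days = ADD / effective_temp = 396 / 21.6 = 18.3 days

18.3


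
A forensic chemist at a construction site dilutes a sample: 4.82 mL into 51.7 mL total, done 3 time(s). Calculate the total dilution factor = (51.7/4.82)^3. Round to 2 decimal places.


Dilution factor calculation:
Single dilution = V_total / V_sample = 51.7 / 4.82 ≈ 10.726141
Number of dilutions = 3
Total DF = (51.7 / 4.82)^3 (full precision, rounded at the end) = 1234.04

1234.04


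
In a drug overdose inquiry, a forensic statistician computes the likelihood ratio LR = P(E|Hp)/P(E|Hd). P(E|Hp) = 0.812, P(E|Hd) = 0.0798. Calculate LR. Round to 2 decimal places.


Likelihood ratio calculation:
LR = P(E|Hp) / P(E|Hd)
LR = 0.812 / 0.0798
LR = 10.18

10.18


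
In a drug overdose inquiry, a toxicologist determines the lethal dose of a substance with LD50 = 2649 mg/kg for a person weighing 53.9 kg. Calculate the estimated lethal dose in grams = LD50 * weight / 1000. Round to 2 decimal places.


Lethal dose calculation:
Lethal dose = LD50 * body_weight / 1000
= 2649 * 53.9 / 1000
= 142781.1 / 1000
= 142.78 g

142.78


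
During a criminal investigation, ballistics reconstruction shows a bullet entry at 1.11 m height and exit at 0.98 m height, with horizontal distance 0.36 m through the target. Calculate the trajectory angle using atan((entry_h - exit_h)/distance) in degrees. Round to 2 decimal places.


Bullet trajectory angle:
Height difference = 1.11 - 0.98 = 0.13 m
angle = atan(0.13 / 0.36)
angle = atan(0.361111)
angle = 19.86 degrees

19.86


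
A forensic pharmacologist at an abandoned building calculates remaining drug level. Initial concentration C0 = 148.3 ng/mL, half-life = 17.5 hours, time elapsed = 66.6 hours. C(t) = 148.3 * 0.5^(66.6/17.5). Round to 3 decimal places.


Drug concentration decay:
Number of half-lives = t / t_half = 66.6 / 17.5 = 3.805714
Decay factor = 0.5^3.805714 = 0.07150986
C(t) = 148.3 * 0.07150986 = 10.605 ng/mL

10.605


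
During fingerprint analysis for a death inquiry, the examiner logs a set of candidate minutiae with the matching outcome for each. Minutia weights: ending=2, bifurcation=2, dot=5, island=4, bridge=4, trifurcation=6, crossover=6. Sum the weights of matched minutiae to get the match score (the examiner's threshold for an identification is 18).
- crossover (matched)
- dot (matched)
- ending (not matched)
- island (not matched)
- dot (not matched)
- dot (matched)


Weighted minutiae match score:
  crossover: matched, +6 (running total 6)
  dot: matched, +5 (running total 11)
  ending: not matched, +0
  island: not matched, +0
  dot: not matched, +0
  dot: matched, +5 (running total 16)
Total score = 16
Threshold = 18; verdict = inconclusive

16


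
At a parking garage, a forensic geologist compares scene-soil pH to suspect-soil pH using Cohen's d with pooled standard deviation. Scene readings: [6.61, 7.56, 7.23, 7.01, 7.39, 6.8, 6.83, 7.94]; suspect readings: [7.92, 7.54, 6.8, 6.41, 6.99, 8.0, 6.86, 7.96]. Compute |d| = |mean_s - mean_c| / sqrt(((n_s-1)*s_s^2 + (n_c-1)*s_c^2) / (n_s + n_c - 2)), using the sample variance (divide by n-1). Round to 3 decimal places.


Pooled-variance Cohen's d for soil pH comparison:
Scene mean = 57.37 / 8 = 7.17125
Suspect mean = 58.48 / 8 = 7.31
Scene sample variance s_s^2 = 0.198384
Suspect sample variance s_c^2 = 0.385514
Pooled variance = ((n_s-1)*s_s^2 + (n_c-1)*s_c^2) / (n_s + n_c - 2) = 0.291949
Pooled SD = sqrt(0.291949) = 0.540323
Mean difference = -0.13875
|d| = |-0.13875| / 0.540323 = 0.257

0.257


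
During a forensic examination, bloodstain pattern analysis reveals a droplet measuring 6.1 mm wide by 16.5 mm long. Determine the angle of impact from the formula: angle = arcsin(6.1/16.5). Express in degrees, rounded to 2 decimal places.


Blood spatter impact angle calculation:
width / length = 6.1 / 16.5 = 0.369697
angle = arcsin(0.369697)
angle = 21.70 degrees

21.70


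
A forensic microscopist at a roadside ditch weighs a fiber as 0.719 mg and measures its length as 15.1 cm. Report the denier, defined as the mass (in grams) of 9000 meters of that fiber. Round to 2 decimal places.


Denier calculation:
Mass in grams = 0.719 mg / 1000 = 0.000719 g
Length in meters = 15.1 cm / 100 = 0.151 m
Linear density = mass / length = 0.000719 / 0.151 = 0.00476159 g/m
Denier = (g/m) * 9000 = 0.00476159 * 9000 = 42.85

42.85


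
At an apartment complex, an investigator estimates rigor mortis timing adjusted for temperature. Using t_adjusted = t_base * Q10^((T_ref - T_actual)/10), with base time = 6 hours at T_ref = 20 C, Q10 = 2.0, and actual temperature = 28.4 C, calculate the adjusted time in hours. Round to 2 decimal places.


Rigor mortis time adjustment:
Exponent = (T_ref - T_actual) / 10 = (20 - 28.4) / 10 = -0.84
Q10 factor = 2.0^-0.84 = 0.55864
t_adjusted = 6 * 0.55864 = 3.35 hours

3.35


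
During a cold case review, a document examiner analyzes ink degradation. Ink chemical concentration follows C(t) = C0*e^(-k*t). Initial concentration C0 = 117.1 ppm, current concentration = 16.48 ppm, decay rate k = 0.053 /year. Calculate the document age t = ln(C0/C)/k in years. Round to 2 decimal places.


Document age estimation:
C0/C = 117.1 / 16.48 = 7.105583
ln(C0/C) = 1.960881
t = 1.960881 / 0.053 = 37.00 years

37.00


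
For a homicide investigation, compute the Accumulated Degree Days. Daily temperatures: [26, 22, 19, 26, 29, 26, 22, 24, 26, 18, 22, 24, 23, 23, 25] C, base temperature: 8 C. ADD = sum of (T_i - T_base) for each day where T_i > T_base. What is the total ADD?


Computing ADD day by day:
Day 1: max(0, 26 - 8) = 18
Day 2: max(0, 22 - 8) = 14
Day 3: max(0, 19 - 8) = 11
Day 4: max(0, 26 - 8) = 18
Day 5: max(0, 29 - 8) = 21
Day 6: max(0, 26 - 8) = 18
Day 7: max(0, 22 - 8) = 14
Day 8: max(0, 24 - 8) = 16
Day 9: max(0, 26 - 8) = 18
Day 10: max(0, 18 - 8) = 10
Day 11: max(0, 22 - 8) = 14
Day 12: max(0, 24 - 8) = 16
Day 13: max(0, 23 - 8) = 15
Day 14: max(0, 23 - 8) = 15
Day 15: max(0, 25 - 8) = 17
Total ADD = 235

235


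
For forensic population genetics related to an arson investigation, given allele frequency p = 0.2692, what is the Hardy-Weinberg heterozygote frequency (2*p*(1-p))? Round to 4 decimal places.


Hardy-Weinberg heterozygote frequency:
q = 1 - p = 1 - 0.2692 = 0.7308
2pq = 2 * 0.2692 * 0.7308 = 0.3935

0.3935


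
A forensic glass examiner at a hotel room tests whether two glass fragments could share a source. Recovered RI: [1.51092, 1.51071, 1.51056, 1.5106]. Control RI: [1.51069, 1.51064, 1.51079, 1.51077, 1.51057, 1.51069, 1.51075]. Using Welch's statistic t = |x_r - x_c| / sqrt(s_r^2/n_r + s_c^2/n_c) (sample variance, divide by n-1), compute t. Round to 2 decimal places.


Welch's t-criterion for glass RI comparison:
Recovered mean = sum / n_r = 6.04279 / 4 = 1.5106975
Control mean = sum / n_c = 10.5749 / 7 = 1.5107
Recovered sample variance s_r^2 = 2.6025e-08
Control sample variance s_c^2 = 6.03333e-09
Welch SE (unpooled) = sqrt(s_r^2/n_r + s_c^2/n_c) = sqrt(6.50625e-09 + 8.61905e-10) = sqrt(7.36815e-09) = 8.58379e-05
|mean_r - mean_c| = 2.5e-06
t = 2.5e-06 / 8.58379e-05 = 0.03

0.03


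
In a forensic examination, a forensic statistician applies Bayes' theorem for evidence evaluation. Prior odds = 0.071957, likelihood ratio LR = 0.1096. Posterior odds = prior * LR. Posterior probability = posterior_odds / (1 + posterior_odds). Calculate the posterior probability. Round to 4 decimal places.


Bayesian evidence evaluation:
Posterior odds = prior_odds * LR = 0.071957 * 0.1096 = 0.007886487
Posterior probability = posterior_odds / (1 + posterior_odds)
= 0.007886487 / (1 + 0.007886487)
= 0.007886487 / 1.007886487
= 0.0078

0.0078


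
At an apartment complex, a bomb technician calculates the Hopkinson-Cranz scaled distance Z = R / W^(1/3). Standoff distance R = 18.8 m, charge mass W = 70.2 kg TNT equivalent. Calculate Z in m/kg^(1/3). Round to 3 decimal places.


Scaled distance calculation:
W^(1/3) = 70.2^(1/3) = 4.125207
Z = R / W^(1/3) = 18.8 / 4.125207
Z = 4.557 m/kg^(1/3)

4.557


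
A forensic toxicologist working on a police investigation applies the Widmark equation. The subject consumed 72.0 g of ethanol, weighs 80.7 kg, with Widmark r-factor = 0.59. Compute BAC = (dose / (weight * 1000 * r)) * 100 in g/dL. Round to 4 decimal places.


Applying the Widmark formula:
BAC = (dose_g / (body_wt * 1000 * r)) * 100
Denominator = 80.7 * 1000 * 0.59 = 47613
BAC = (72.0 / 47613) * 100
BAC = 0.1512 g/dL

0.1512


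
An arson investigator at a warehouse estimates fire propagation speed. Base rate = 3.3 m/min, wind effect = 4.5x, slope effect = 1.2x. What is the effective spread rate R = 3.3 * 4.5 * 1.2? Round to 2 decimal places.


Fire spread rate calculation:
R = R0 * wind_factor * slope_factor
= 3.3 * 4.5 * 1.2
= 14.85 * 1.2
= 17.82 m/min

17.82


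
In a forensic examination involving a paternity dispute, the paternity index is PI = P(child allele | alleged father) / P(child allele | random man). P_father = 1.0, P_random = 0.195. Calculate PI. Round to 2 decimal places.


Paternity Index calculation:
PI = P(allele|father) / P(allele|random)
PI = 1.0 / 0.195
PI = 5.13

5.13


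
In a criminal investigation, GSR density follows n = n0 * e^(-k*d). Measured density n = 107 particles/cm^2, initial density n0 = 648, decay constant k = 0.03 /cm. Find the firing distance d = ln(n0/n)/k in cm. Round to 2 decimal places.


GSR distance calculation:
n0/n = 648 / 107 = 6.056075
ln(n0/n) = 1.801062
d = 1.801062 / 0.03 = 60.04 cm

60.04


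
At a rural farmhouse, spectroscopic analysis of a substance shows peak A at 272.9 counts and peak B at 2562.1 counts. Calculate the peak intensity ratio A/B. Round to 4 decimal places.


Spectral peak ratio:
Peak A = 272.9 counts
Peak B = 2562.1 counts
Ratio = 272.9 / 2562.1 = 0.1065

0.1065


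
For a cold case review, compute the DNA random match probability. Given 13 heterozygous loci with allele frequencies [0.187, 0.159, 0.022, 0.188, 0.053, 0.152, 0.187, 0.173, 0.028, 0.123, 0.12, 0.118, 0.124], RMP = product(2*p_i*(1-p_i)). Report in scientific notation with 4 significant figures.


Computing RMP for 13 loci:
Locus 1: 2 * 0.187 * 0.813 = 0.304062
Locus 2: 2 * 0.159 * 0.841 = 0.267438
Locus 3: 2 * 0.022 * 0.978 = 0.043032
Locus 4: 2 * 0.188 * 0.812 = 0.305312
Locus 5: 2 * 0.053 * 0.947 = 0.100382
Locus 6: 2 * 0.152 * 0.848 = 0.257792
Locus 7: 2 * 0.187 * 0.813 = 0.304062
Locus 8: 2 * 0.173 * 0.827 = 0.286142
Locus 9: 2 * 0.028 * 0.972 = 0.054432
Locus 10: 2 * 0.123 * 0.877 = 0.215742
Locus 11: 2 * 0.12 * 0.88 = 0.2112
Locus 12: 2 * 0.118 * 0.882 = 0.208152
Locus 13: 2 * 0.124 * 0.876 = 0.217248
RMP = 2.698e-10

2.698e-10


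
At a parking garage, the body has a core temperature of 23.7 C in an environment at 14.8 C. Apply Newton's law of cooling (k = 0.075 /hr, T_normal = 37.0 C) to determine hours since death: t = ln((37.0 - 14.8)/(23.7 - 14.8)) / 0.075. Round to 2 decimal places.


Using Newton's law of cooling:
t = ln((T_normal - T_ambient) / (T_body - T_ambient)) / k
T_normal - T_ambient = 22.2
T_body - T_ambient = 8.9
Ratio = 2.494382
ln(ratio) = 0.914041
t = 0.914041 / 0.075 = 12.19 hours

12.19


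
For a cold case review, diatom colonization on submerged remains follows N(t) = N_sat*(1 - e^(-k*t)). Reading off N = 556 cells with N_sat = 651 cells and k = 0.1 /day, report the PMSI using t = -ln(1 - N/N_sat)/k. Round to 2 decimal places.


PMSI from diatom colonization curve:
N / N_sat = 556 / 651 = 0.854071
1 - N/N_sat = 0.145929
ln(1 - N/N_sat) = -1.924635
t = -ln(1 - N/N_sat) / k = -(-1.924635) / 0.1 = 19.25 days

19.25


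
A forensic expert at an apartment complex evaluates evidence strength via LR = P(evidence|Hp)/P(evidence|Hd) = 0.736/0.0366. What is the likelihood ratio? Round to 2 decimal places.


Likelihood ratio calculation:
LR = P(E|Hp) / P(E|Hd)
LR = 0.736 / 0.0366
LR = 20.11

20.11


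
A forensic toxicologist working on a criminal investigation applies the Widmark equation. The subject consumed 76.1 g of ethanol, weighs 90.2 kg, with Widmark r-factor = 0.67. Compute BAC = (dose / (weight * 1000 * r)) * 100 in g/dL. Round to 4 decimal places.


Applying the Widmark formula:
BAC = (dose_g / (body_wt * 1000 * r)) * 100
Denominator = 90.2 * 1000 * 0.67 = 60434
BAC = (76.1 / 60434) * 100
BAC = 0.1259 g/dL

0.1259


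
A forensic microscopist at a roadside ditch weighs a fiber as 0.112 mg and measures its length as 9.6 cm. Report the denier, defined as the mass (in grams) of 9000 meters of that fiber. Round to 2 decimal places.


Denier calculation:
Mass in grams = 0.112 mg / 1000 = 0.000112 g
Length in meters = 9.6 cm / 100 = 0.096 m
Linear density = mass / length = 0.000112 / 0.096 = 0.00116667 g/m
Denier = (g/m) * 9000 = 0.00116667 * 9000 = 10.50

10.50


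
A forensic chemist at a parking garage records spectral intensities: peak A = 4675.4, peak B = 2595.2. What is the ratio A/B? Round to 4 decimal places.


Spectral peak ratio:
Peak A = 4675.4 counts
Peak B = 2595.2 counts
Ratio = 4675.4 / 2595.2 = 1.8016

1.8016


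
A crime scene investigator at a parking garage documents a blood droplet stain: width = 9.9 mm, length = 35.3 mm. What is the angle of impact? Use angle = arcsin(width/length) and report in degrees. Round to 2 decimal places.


Blood spatter impact angle calculation:
width / length = 9.9 / 35.3 = 0.280453
angle = arcsin(0.280453)
angle = 16.29 degrees

16.29


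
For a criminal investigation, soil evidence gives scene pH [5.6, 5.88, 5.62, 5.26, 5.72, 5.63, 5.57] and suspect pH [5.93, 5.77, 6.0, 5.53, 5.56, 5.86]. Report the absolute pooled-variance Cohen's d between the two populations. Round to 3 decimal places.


Pooled-variance Cohen's d for soil pH comparison:
Scene mean = 39.28 / 7 = 5.611429
Suspect mean = 34.65 / 6 = 5.775
Scene sample variance s_s^2 = 0.034948
Suspect sample variance s_c^2 = 0.03763
Pooled variance = ((n_s-1)*s_s^2 + (n_c-1)*s_c^2) / (n_s + n_c - 2) = 0.036167
Pooled SD = sqrt(0.036167) = 0.190176
Mean difference = -0.163571
|d| = |-0.163571| / 0.190176 = 0.860

0.860


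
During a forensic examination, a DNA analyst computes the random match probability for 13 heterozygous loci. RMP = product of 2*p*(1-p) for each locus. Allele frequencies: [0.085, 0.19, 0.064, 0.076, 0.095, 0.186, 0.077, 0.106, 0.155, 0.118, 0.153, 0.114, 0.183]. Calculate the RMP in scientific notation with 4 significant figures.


Computing RMP for 13 loci:
Locus 1: 2 * 0.085 * 0.915 = 0.15555
Locus 2: 2 * 0.19 * 0.81 = 0.3078
Locus 3: 2 * 0.064 * 0.936 = 0.119808
Locus 4: 2 * 0.076 * 0.924 = 0.140448
Locus 5: 2 * 0.095 * 0.905 = 0.17195
Locus 6: 2 * 0.186 * 0.814 = 0.302808
Locus 7: 2 * 0.077 * 0.923 = 0.142142
Locus 8: 2 * 0.106 * 0.894 = 0.189528
Locus 9: 2 * 0.155 * 0.845 = 0.26195
Locus 10: 2 * 0.118 * 0.882 = 0.208152
Locus 11: 2 * 0.153 * 0.847 = 0.259182
Locus 12: 2 * 0.114 * 0.886 = 0.202008
Locus 13: 2 * 0.183 * 0.817 = 0.299022
RMP = 9.647e-10

9.647e-10


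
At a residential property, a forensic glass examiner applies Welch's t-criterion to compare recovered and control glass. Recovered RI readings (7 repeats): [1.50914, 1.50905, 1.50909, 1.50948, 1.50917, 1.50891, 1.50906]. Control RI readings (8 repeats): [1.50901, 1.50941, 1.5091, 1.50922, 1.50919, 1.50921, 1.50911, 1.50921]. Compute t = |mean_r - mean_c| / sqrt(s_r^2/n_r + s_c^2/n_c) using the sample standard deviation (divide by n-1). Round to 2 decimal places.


Welch's t-criterion for glass RI comparison:
Recovered mean = sum / n_r = 10.5639 / 7 = 1.5091286
Control mean = sum / n_c = 12.07346 / 8 = 1.5091825
Recovered sample variance s_r^2 = 3.09143e-08
Control sample variance s_c^2 = 1.37929e-08
Welch SE (unpooled) = sqrt(s_r^2/n_r + s_c^2/n_c) = sqrt(4.41633e-09 + 1.72411e-09) = sqrt(6.14044e-09) = 7.8361e-05
|mean_r - mean_c| = 5.39286e-05
t = 5.39286e-05 / 7.8361e-05 = 0.69

0.69


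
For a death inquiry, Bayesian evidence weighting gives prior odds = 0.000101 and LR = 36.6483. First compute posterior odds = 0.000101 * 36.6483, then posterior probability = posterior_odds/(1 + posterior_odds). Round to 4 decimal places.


Bayesian evidence evaluation:
Posterior odds = prior_odds * LR = 0.000101 * 36.6483 = 0.003701478
Posterior probability = posterior_odds / (1 + posterior_odds)
= 0.003701478 / (1 + 0.003701478)
= 0.003701478 / 1.003701478
= 0.0037

0.0037


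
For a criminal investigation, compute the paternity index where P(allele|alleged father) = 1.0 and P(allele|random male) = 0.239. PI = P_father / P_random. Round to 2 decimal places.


Paternity Index calculation:
PI = P(allele|father) / P(allele|random)
PI = 1.0 / 0.239
PI = 4.18

4.18


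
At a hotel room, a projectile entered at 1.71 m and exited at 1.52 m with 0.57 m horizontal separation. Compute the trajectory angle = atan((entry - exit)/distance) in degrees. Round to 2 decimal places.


Bullet trajectory angle:
Height difference = 1.71 - 1.52 = 0.19 m
angle = atan(0.19 / 0.57)
angle = atan(0.333333)
angle = 18.43 degrees

18.43


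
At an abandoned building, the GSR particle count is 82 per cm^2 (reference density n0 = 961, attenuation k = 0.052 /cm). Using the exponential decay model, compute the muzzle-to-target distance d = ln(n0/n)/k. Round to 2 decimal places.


GSR distance calculation:
n0/n = 961 / 82 = 11.719512
ln(n0/n) = 2.461255
d = 2.461255 / 0.052 = 47.33 cm

47.33


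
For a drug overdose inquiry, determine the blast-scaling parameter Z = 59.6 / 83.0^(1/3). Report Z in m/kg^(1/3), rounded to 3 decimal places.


Scaled distance calculation:
W^(1/3) = 83.0^(1/3) = 4.362071
Z = R / W^(1/3) = 59.6 / 4.362071
Z = 13.663 m/kg^(1/3)

13.663


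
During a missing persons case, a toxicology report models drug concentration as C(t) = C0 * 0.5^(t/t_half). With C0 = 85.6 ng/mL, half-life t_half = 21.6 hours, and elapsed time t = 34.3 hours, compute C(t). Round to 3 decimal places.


Drug concentration decay:
Number of half-lives = t / t_half = 34.3 / 21.6 = 1.587963
Decay factor = 0.5^1.587963 = 0.33264079
C(t) = 85.6 * 0.33264079 = 28.474 ng/mL

28.474


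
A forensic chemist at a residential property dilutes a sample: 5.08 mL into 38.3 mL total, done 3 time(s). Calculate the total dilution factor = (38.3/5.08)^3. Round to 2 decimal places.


Dilution factor calculation:
Single dilution = V_total / V_sample = 38.3 / 5.08 ≈ 7.53937
Number of dilutions = 3
Total DF = (38.3 / 5.08)^3 (full precision, rounded at the end) = 428.55

428.55


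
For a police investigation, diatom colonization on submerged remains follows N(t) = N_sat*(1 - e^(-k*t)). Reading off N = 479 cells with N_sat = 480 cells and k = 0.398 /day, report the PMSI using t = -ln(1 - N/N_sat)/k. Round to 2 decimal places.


PMSI from diatom colonization curve:
N / N_sat = 479 / 480 = 0.997917
1 - N/N_sat = 0.002083
ln(1 - N/N_sat) = -6.173946
t = -ln(1 - N/N_sat) / k = -(-6.173946) / 0.398 = 15.51 days

15.51


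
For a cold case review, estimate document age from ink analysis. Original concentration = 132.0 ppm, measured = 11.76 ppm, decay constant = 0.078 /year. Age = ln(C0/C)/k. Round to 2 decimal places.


Document age estimation:
C0/C = 132.0 / 11.76 = 11.22449
ln(C0/C) = 2.418098
t = 2.418098 / 0.078 = 31.00 years

31.00


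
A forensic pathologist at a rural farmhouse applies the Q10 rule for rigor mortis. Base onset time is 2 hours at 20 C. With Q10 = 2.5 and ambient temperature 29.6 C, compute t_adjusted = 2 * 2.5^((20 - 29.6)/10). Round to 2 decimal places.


Rigor mortis time adjustment:
Exponent = (T_ref - T_actual) / 10 = (20 - 29.6) / 10 = -0.96
Q10 factor = 2.5^-0.96 = 0.41493
t_adjusted = 2 * 0.41493 = 0.83 hours

0.83


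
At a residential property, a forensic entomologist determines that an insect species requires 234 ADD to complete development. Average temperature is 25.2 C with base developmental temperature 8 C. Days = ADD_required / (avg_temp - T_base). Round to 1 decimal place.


Insect development time:
Effective temperature = avg_temp - T_base = 25.2 - 8 = 17.2 C
Days = ADD / effective_temp = 234 / 17.2 = 13.6 days

13.6


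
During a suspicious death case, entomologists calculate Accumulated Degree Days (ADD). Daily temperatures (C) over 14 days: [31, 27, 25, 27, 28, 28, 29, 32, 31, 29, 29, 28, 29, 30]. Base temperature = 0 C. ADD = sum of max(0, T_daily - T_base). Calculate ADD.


Computing ADD day by day:
Day 1: max(0, 31 - 0) = 31
Day 2: max(0, 27 - 0) = 27
Day 3: max(0, 25 - 0) = 25
Day 4: max(0, 27 - 0) = 27
Day 5: max(0, 28 - 0) = 28
Day 6: max(0, 28 - 0) = 28
Day 7: max(0, 29 - 0) = 29
Day 8: max(0, 32 - 0) = 32
Day 9: max(0, 31 - 0) = 31
Day 10: max(0, 29 - 0) = 29
Day 11: max(0, 29 - 0) = 29
Day 12: max(0, 28 - 0) = 28
Day 13: max(0, 29 - 0) = 29
Day 14: max(0, 30 - 0) = 30
Total ADD = 403

403


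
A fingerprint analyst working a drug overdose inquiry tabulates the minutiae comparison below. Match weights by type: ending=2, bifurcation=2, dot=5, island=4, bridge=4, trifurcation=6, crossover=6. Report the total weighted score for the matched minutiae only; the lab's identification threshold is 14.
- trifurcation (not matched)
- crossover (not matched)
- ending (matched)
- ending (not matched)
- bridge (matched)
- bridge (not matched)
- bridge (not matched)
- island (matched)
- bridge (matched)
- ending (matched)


Weighted minutiae match score:
  trifurcation: not matched, +0
  crossover: not matched, +0
  ending: matched, +2 (running total 2)
  ending: not matched, +0
  bridge: matched, +4 (running total 6)
  bridge: not matched, +0
  bridge: not matched, +0
  island: matched, +4 (running total 10)
  bridge: matched, +4 (running total 14)
  ending: matched, +2 (running total 16)
Total score = 16
Threshold = 14; verdict = identification

16


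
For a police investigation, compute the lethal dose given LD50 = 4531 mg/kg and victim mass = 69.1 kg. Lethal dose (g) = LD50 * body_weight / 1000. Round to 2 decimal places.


Lethal dose calculation:
Lethal dose = LD50 * body_weight / 1000
= 4531 * 69.1 / 1000
= 313092.1 / 1000
= 313.09 g

313.09


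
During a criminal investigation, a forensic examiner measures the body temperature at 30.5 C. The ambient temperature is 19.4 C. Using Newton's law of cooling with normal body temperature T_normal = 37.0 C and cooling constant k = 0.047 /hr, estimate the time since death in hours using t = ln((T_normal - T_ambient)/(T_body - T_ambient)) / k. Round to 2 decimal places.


Using Newton's law of cooling:
t = ln((T_normal - T_ambient) / (T_body - T_ambient)) / k
T_normal - T_ambient = 17.6
T_body - T_ambient = 11.1
Ratio = 1.585586
ln(ratio) = 0.460954
t = 0.460954 / 0.047 = 9.81 hours

9.81


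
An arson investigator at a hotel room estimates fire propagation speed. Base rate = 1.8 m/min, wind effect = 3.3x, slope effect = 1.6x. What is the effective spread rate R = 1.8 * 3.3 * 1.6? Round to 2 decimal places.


Fire spread rate calculation:
R = R0 * wind_factor * slope_factor
= 1.8 * 3.3 * 1.6
= 5.94 * 1.6
= 9.50 m/min

9.50


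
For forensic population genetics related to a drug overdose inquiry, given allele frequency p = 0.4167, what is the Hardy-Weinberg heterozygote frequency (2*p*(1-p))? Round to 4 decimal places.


Hardy-Weinberg heterozygote frequency:
q = 1 - p = 1 - 0.4167 = 0.5833
2pq = 2 * 0.4167 * 0.5833 = 0.4861

0.4861


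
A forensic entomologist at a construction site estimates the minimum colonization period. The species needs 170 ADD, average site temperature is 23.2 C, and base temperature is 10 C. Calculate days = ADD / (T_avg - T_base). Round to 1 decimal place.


Insect development time:
Effective temperature = avg_temp - T_base = 23.2 - 10 = 13.2 C
Days = ADD / effective_temp = 170 / 13.2 = 12.9 days

12.9


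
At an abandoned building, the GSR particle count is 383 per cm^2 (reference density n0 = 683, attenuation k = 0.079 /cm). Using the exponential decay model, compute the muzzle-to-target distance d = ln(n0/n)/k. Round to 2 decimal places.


GSR distance calculation:
n0/n = 683 / 383 = 1.78329
ln(n0/n) = 0.57846
d = 0.57846 / 0.079 = 7.32 cm

7.32


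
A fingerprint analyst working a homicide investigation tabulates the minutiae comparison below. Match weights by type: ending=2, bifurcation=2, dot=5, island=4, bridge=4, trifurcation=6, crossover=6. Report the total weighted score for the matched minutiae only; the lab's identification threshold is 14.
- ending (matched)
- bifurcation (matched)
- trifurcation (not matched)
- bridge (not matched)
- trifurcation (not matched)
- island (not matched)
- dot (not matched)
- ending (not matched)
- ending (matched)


Weighted minutiae match score:
  ending: matched, +2 (running total 2)
  bifurcation: matched, +2 (running total 4)
  trifurcation: not matched, +0
  bridge: not matched, +0
  trifurcation: not matched, +0
  island: not matched, +0
  dot: not matched, +0
  ending: not matched, +0
  ending: matched, +2 (running total 6)
Total score = 6
Threshold = 14; verdict = inconclusive

6


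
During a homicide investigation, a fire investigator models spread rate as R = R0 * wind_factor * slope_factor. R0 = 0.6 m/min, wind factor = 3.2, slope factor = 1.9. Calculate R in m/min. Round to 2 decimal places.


Fire spread rate calculation:
R = R0 * wind_factor * slope_factor
= 0.6 * 3.2 * 1.9
= 1.92 * 1.9
= 3.65 m/min

3.65


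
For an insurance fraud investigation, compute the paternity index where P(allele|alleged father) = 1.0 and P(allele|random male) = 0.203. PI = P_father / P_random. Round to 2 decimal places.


Paternity Index calculation:
PI = P(allele|father) / P(allele|random)
PI = 1.0 / 0.203
PI = 4.93

4.93


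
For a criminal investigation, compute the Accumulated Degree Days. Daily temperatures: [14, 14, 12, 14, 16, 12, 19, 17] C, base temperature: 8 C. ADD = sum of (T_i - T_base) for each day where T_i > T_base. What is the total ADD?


Computing ADD day by day:
Day 1: max(0, 14 - 8) = 6
Day 2: max(0, 14 - 8) = 6
Day 3: max(0, 12 - 8) = 4
Day 4: max(0, 14 - 8) = 6
Day 5: max(0, 16 - 8) = 8
Day 6: max(0, 12 - 8) = 4
Day 7: max(0, 19 - 8) = 11
Day 8: max(0, 17 - 8) = 9
Total ADD = 54

54


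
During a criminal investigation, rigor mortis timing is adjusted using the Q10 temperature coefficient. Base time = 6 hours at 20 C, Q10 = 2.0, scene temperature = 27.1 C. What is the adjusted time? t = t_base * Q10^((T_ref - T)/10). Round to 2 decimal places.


Rigor mortis time adjustment:
Exponent = (T_ref - T_actual) / 10 = (20 - 27.1) / 10 = -0.71
Q10 factor = 2.0^-0.71 = 0.61132
t_adjusted = 6 * 0.61132 = 3.67 hours

3.67


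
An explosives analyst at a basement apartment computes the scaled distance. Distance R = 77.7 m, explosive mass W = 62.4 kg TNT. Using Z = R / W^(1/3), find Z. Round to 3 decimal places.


Scaled distance calculation:
W^(1/3) = 62.4^(1/3) = 3.966385
Z = R / W^(1/3) = 77.7 / 3.966385
Z = 19.590 m/kg^(1/3)

19.590


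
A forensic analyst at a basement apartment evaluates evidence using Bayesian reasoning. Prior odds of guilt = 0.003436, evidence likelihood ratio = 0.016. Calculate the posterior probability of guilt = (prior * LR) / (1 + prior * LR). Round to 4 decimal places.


Bayesian evidence evaluation:
Posterior odds = prior_odds * LR = 0.003436 * 0.016 = 0.000054976
Posterior probability = posterior_odds / (1 + posterior_odds)
= 0.000054976 / (1 + 0.000054976)
= 0.000054976 / 1.000054976
= 0.0001

0.0001


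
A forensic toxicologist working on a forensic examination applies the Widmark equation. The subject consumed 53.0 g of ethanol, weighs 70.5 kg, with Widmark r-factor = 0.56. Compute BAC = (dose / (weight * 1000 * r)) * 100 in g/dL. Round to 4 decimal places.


Applying the Widmark formula:
BAC = (dose_g / (body_wt * 1000 * r)) * 100
Denominator = 70.5 * 1000 * 0.56 = 39480
BAC = (53.0 / 39480) * 100
BAC = 0.1342 g/dL

0.1342


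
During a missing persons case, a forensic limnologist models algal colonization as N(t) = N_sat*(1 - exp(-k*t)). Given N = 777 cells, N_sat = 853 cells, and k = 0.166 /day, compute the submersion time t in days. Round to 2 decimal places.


PMSI from diatom colonization curve:
N / N_sat = 777 / 853 = 0.910903
1 - N/N_sat = 0.089097
ln(1 - N/N_sat) = -2.41803
t = -ln(1 - N/N_sat) / k = -(-2.41803) / 0.166 = 14.57 days

14.57


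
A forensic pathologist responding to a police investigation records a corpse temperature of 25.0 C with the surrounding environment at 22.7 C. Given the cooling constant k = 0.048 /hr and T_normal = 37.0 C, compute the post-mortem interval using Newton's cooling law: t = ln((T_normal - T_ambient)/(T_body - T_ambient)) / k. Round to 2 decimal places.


Using Newton's law of cooling:
t = ln((T_normal - T_ambient) / (T_body - T_ambient)) / k
T_normal - T_ambient = 14.3
T_body - T_ambient = 2.3
Ratio = 6.217391
ln(ratio) = 1.82735
t = 1.82735 / 0.048 = 38.07 hours

38.07


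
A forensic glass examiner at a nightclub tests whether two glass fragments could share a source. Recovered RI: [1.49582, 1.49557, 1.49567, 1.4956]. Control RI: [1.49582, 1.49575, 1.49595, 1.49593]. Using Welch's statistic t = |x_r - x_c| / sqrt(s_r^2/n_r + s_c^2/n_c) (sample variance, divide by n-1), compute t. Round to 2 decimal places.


Welch's t-criterion for glass RI comparison:
Recovered mean = sum / n_r = 5.98266 / 4 = 1.495665
Control mean = sum / n_c = 5.98345 / 4 = 1.4958625
Recovered sample variance s_r^2 = 1.24333e-08
Control sample variance s_c^2 = 8.89167e-09
Welch SE (unpooled) = sqrt(s_r^2/n_r + s_c^2/n_c) = sqrt(3.10833e-09 + 2.22292e-09) = sqrt(5.33125e-09) = 7.30154e-05
|mean_r - mean_c| = 0.0001975
t = 0.0001975 / 7.30154e-05 = 2.70

2.70


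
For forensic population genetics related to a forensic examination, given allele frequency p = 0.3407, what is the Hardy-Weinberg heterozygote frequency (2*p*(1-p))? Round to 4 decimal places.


Hardy-Weinberg heterozygote frequency:
q = 1 - p = 1 - 0.3407 = 0.6593
2pq = 2 * 0.3407 * 0.6593 = 0.4492

0.4492


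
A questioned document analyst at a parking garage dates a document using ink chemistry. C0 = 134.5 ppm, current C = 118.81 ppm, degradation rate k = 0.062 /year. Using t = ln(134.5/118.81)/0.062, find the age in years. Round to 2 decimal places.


Document age estimation:
C0/C = 134.5 / 118.81 = 1.13206
ln(C0/C) = 0.124039
t = 0.124039 / 0.062 = 2.00 years

2.00


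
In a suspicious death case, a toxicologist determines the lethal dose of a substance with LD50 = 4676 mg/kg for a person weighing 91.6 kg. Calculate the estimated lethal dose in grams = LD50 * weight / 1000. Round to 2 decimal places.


Lethal dose calculation:
Lethal dose = LD50 * body_weight / 1000
= 4676 * 91.6 / 1000
= 428321.6 / 1000
= 428.32 g

428.32


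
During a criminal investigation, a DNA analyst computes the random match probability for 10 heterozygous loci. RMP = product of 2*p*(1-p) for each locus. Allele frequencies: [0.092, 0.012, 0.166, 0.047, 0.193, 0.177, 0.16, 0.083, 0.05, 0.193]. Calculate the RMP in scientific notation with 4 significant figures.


Computing RMP for 10 loci:
Locus 1: 2 * 0.092 * 0.908 = 0.167072
Locus 2: 2 * 0.012 * 0.988 = 0.023712
Locus 3: 2 * 0.166 * 0.834 = 0.276888
Locus 4: 2 * 0.047 * 0.953 = 0.089582
Locus 5: 2 * 0.193 * 0.807 = 0.311502
Locus 6: 2 * 0.177 * 0.823 = 0.291342
Locus 7: 2 * 0.16 * 0.84 = 0.2688
Locus 8: 2 * 0.083 * 0.917 = 0.152222
Locus 9: 2 * 0.05 * 0.95 = 0.095
Locus 10: 2 * 0.193 * 0.807 = 0.311502
RMP = 1.080e-08

1.080e-08
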